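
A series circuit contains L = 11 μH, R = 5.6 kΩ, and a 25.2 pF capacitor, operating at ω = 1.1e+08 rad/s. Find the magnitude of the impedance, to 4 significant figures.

5664 Ω

X_L = ωL = 1210 Ω
X_C = 1/(ωC) = 360.8 Ω
Net reactance X = X_L − X_C = 849.2 Ω
Z = 5600 + j849.2 Ω
|Z| = √(5600² + 849.2²) = 5664 Ω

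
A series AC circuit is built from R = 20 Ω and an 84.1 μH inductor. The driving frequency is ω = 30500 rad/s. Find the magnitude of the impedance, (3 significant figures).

X_L = ωL = 2.57 Ω
Z = 20.0 + j2.57 Ω
|Z| = √(20.0² + 2.57²) = 20.2 Ω

20.2 Ω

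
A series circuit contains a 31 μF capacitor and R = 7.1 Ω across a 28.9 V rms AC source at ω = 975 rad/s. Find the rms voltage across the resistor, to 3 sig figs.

X_C = 1/(ωC) = 33.1 Ω
Z = 7.10 − j33.1 Ω
|Z| = √(7.10² + 33.1²) = 33.8 Ω
I = V/|Z| = 854 mA
V_R = I·|Z_R| = 0.854 × 7.10 = 6.06 V

6.06 V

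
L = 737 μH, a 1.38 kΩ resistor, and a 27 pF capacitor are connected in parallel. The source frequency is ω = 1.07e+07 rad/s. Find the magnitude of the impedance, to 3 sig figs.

1350 Ω

X_L = ωL = 7890 Ω
X_C = 1/(ωC) = 3460 Ω
Parallel: admittances add. Y = 1/R + 1/(jωL) + jωC
Y = (0.000725 + j0.000162) S
|Y| = 0.000743 S → |Z| = 1/|Y| = 1350 Ω, ∠Z = −∠Y = -12.6°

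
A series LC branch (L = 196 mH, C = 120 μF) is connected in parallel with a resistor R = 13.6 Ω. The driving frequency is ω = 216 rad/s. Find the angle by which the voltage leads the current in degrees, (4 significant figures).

74.56°

X_L = ωL = 42.34 Ω
X_C = 1/(ωC) = 38.58 Ω
Branch 1: Z₁ = R = 13.60 Ω
Branch 2 (series LC): Z₂ = j(X_L − X_C) = j3.756 Ω
Parallel: Z = Z₁Z₂/(Z₁+Z₂), |Z| = 3.620 Ω, ∠Z = 74.56°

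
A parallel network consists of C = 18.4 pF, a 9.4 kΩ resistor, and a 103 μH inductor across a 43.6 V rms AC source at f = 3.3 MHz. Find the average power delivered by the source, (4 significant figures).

ω = 2πf = 2.073e+07 rad/s
X_L = ωL = 2136 Ω
X_C = 1/(ωC) = 2621 Ω
Parallel: admittances add. Y = 1/R + 1/(jωL) + jωC
Y = (0.0001064 − j8.673e-05) S
|Y| = 0.0001373 S → |Z| = 1/|Y| = 7286 Ω, ∠Z = −∠Y = 39.19°
I = V/|Z| = 5.984 mA
P = VI cos φ = 43.6 × 0.005984 × cos(39.19°) = 202.2 mW

202.2 mW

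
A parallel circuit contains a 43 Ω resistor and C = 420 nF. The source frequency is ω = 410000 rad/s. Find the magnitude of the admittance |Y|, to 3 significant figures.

X_C = 1/(ωC) = 5.81 Ω
Parallel: admittances add. Y = 1/R + jωC
Y = (0.0233 + j0.172) S
|Y| = 0.174 S → |Z| = 1/|Y| = 5.75 Ω, ∠Z = −∠Y = -82.3°

174 mS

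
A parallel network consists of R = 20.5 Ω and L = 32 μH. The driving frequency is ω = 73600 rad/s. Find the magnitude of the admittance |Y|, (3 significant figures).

427 mS

X_L = ωL = 2.36 Ω
Parallel: admittances add. Y = 1/R + 1/(jωL)
Y = (0.0488 − j0.425) S
|Y| = 0.427 S → |Z| = 1/|Y| = 2.34 Ω, ∠Z = −∠Y = 83.4°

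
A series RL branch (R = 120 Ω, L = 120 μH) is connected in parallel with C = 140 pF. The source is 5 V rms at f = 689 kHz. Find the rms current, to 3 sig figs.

6.46 mA

ω = 2πf = 4.329e+06 rad/s
X_L = ωL = 519 Ω
X_C = 1/(ωC) = 1650 Ω
Branch 1 (R+jX_L): Z₁ = 120 + j519 Ω, |Z₁| = 533 Ω
Branch 2 (−jX_C): Z₂ = −j1650 Ω
Parallel: Z = Z₁Z₂/(Z₁+Z₂), |Z| = 774 Ω, ∠Z = 70.9°
I = V/|Z| = 5/774 = 6.46 mA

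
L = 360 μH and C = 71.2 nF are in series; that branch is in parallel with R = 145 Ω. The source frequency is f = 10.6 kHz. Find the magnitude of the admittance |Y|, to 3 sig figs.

8.73 mS

ω = 2πf = 66600 rad/s
X_L = ωL = 24.0 Ω
X_C = 1/(ωC) = 211 Ω
Branch 1: Z₁ = R = 145 Ω
Branch 2 (series LC): Z₂ = j(X_L − X_C) = −j187 Ω
Parallel: Z = Z₁Z₂/(Z₁+Z₂), |Z| = 115 Ω, ∠Z = -37.8°
|Y| = 1/|Z| = 8.73 mS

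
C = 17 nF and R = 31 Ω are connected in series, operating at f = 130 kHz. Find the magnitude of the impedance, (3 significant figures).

ω = 2πf = 816800 rad/s
X_C = 1/(ωC) = 72.0 Ω
Z = 31.0 − j72.0 Ω
|Z| = √(31.0² + 72.0²) = 78.4 Ω

78.4 Ω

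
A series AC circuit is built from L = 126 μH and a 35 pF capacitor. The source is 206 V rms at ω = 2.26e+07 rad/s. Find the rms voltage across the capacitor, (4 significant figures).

X_L = ωL = 2848 Ω
X_C = 1/(ωC) = 1264 Ω
Net reactance X = X_L − X_C = 1583 Ω
Z = j1583 Ω
|Z| = √(0² + 1583²) = 1583 Ω
I = V/|Z| = 130.1 mA
V_C = I·|Z_C| = 0.1301 × 1264 = 164.5 V

164.5 V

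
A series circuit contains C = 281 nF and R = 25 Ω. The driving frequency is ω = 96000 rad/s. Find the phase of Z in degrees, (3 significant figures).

-56.0°

X_C = 1/(ωC) = 37.1 Ω
Z = 25.0 − j37.1 Ω
|Z| = √(25.0² + 37.1²) = 44.7 Ω
∠Z = arctan(-37.1/25.0) = -56.0°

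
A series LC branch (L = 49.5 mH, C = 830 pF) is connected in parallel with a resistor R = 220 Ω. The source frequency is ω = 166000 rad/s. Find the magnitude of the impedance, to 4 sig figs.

X_L = ωL = 8217 Ω
X_C = 1/(ωC) = 7258 Ω
Branch 1: Z₁ = R = 220.0 Ω
Branch 2 (series LC): Z₂ = j(X_L − X_C) = j959.1 Ω
Parallel: Z = Z₁Z₂/(Z₁+Z₂), |Z| = 214.4 Ω, ∠Z = 12.92°

214.4 Ω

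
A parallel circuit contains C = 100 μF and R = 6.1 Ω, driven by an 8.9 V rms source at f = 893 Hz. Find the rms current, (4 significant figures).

ω = 2πf = 5611 rad/s
X_C = 1/(ωC) = 1.782 Ω
Parallel: admittances add. Y = 1/R + jωC
Y = (0.1639 + j0.5611) S
|Y| = 0.5845 S → |Z| = 1/|Y| = 1.711 Ω, ∠Z = −∠Y = -73.71°
I = V/|Z| = 8.9/1.711 = 5.202 A

5.202 A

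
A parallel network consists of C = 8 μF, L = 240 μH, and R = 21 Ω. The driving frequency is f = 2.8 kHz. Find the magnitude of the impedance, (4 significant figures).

9.324 Ω

ω = 2πf = 17590 rad/s
X_L = ωL = 4.222 Ω
X_C = 1/(ωC) = 7.105 Ω
Parallel: admittances add. Y = 1/R + 1/(jωL) + jωC
Y = (0.04762 − j0.09609) S
|Y| = 0.1072 S → |Z| = 1/|Y| = 9.324 Ω, ∠Z = −∠Y = 63.64°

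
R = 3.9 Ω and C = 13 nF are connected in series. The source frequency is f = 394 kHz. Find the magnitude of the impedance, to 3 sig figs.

31.3 Ω

ω = 2πf = 2.476e+06 rad/s
X_C = 1/(ωC) = 31.1 Ω
Z = 3.90 − j31.1 Ω
|Z| = √(3.90² + 31.1²) = 31.3 Ω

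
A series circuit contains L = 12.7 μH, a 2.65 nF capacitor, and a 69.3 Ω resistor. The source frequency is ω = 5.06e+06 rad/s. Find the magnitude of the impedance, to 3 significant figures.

70.1 Ω

X_L = ωL = 64.3 Ω
X_C = 1/(ωC) = 74.6 Ω
Net reactance X = X_L − X_C = -10.3 Ω
Z = 69.3 − j10.3 Ω
|Z| = √(69.3² + 10.3²) = 70.1 Ω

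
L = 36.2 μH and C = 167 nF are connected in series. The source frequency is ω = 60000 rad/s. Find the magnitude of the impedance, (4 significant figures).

X_L = ωL = 2.172 Ω
X_C = 1/(ωC) = 99.80 Ω
Net reactance X = X_L − X_C = -97.63 Ω
Z = − j97.63 Ω
|Z| = √(0² + 97.63²) = 97.63 Ω

97.63 Ω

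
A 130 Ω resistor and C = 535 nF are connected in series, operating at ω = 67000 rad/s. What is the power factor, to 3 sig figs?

0.978

X_C = 1/(ωC) = 27.9 Ω
Z = 130 − j27.9 Ω
|Z| = √(130² + 27.9²) = 133 Ω
∠Z = arctan(-27.9/130) = -12.1°
cos φ = cos(-12.1°) = 0.978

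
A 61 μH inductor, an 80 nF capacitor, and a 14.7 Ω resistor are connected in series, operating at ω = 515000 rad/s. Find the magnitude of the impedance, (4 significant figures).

X_L = ωL = 31.41 Ω
X_C = 1/(ωC) = 24.27 Ω
Net reactance X = X_L − X_C = 7.143 Ω
Z = 14.70 + j7.143 Ω
|Z| = √(14.70² + 7.143²) = 16.34 Ω

16.34 Ω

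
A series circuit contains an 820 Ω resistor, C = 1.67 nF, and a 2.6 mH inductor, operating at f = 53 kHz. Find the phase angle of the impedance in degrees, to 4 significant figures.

ω = 2πf = 333000 rad/s
X_L = ωL = 865.8 Ω
X_C = 1/(ωC) = 1798 Ω
Net reactance X = X_L − X_C = -932.3 Ω
Z = 820.0 − j932.3 Ω
|Z| = √(820.0² + 932.3²) = 1242 Ω
∠Z = arctan(-932.3/820.0) = -48.67°

-48.67°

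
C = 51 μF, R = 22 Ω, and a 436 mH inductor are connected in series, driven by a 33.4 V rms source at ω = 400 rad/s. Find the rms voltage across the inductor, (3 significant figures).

X_L = ωL = 174 Ω
X_C = 1/(ωC) = 49.0 Ω
Net reactance X = X_L − X_C = 125 Ω
Z = 22.0 + j125 Ω
|Z| = √(22.0² + 125²) = 127 Ω
I = V/|Z| = 262 mA
V_L = I·|Z_L| = 0.262 × 174 = 45.8 V

45.8 V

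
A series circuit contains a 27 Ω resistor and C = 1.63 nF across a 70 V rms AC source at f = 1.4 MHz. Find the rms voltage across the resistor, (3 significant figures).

ω = 2πf = 8.796e+06 rad/s
X_C = 1/(ωC) = 69.7 Ω
Z = 27.0 − j69.7 Ω
|Z| = √(27.0² + 69.7²) = 74.8 Ω
I = V/|Z| = 936 mA
V_R = I·|Z_R| = 0.936 × 27.0 = 25.3 V

25.3 V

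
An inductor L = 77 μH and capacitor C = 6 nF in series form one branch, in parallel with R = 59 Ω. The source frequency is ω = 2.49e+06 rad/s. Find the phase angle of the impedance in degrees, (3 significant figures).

X_L = ωL = 192 Ω
X_C = 1/(ωC) = 66.9 Ω
Branch 1: Z₁ = R = 59.0 Ω
Branch 2 (series LC): Z₂ = j(X_L − X_C) = j125 Ω
Parallel: Z = Z₁Z₂/(Z₁+Z₂), |Z| = 53.3 Ω, ∠Z = 25.3°

25.3°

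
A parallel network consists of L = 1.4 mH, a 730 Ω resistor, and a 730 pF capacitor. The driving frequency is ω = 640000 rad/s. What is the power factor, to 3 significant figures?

0.904

X_L = ωL = 896 Ω
X_C = 1/(ωC) = 2140 Ω
Parallel: admittances add. Y = 1/R + 1/(jωL) + jωC
Y = (0.00137 − j0.000649) S
|Y| = 0.00152 S → |Z| = 1/|Y| = 660 Ω, ∠Z = −∠Y = 25.3°
cos φ = cos(25.3°) = 0.904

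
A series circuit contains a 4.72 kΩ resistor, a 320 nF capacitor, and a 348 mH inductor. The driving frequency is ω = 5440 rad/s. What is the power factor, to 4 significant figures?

X_L = ωL = 1893 Ω
X_C = 1/(ωC) = 574.4 Ω
Net reactance X = X_L − X_C = 1319 Ω
Z = 4720 + j1319 Ω
|Z| = √(4720² + 1319²) = 4901 Ω
∠Z = arctan(1319/4720) = 15.61°
cos φ = cos(15.61°) = 0.9631

0.9631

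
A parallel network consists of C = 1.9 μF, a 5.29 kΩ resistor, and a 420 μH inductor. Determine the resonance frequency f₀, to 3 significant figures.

5.63 kHz

ω₀ = 1/√(LC) = 1/√(0.00042 × 1.9e-06) = 35400 rad/s
f₀ = ω₀/(2π) = 5.63 kHz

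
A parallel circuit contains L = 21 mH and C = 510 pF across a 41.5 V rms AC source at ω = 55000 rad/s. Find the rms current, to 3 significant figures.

X_L = ωL = 1160 Ω
X_C = 1/(ωC) = 35700 Ω
Parallel: admittances add. Y = 1/(jωL) + jωC
Y = (0 − j0.000838) S
|Y| = 0.000838 S → |Z| = 1/|Y| = 1190 Ω, ∠Z = −∠Y = 90.0°
I = V/|Z| = 41.5/1190 = 34.8 mA

34.8 mA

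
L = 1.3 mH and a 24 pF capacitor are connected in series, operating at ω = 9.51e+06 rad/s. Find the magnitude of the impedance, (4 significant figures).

7982 Ω

X_L = ωL = 12360 Ω
X_C = 1/(ωC) = 4381 Ω
Net reactance X = X_L − X_C = 7982 Ω
Z = j7982 Ω
|Z| = √(0² + 7982²) = 7982 Ω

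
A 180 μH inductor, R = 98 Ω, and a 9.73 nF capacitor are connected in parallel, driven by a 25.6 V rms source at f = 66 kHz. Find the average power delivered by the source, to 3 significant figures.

ω = 2πf = 414700 rad/s
X_L = ωL = 74.6 Ω
X_C = 1/(ωC) = 248 Ω
Parallel: admittances add. Y = 1/R + 1/(jωL) + jωC
Y = (0.0102 − j0.00936) S
|Y| = 0.0138 S → |Z| = 1/|Y| = 72.2 Ω, ∠Z = −∠Y = 42.5°
I = V/|Z| = 355 mA
P = VI cos φ = 25.6 × 0.355 × cos(42.5°) = 6.69 W

6.69 W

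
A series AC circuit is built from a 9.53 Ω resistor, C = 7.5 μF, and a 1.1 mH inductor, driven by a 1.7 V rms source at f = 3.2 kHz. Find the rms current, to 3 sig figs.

93.5 mA

ω = 2πf = 20110 rad/s
X_L = ωL = 22.1 Ω
X_C = 1/(ωC) = 6.63 Ω
Net reactance X = X_L − X_C = 15.5 Ω
Z = 9.53 + j15.5 Ω
|Z| = √(9.53² + 15.5²) = 18.2 Ω
I = V/|Z| = 1.7/18.2 = 93.5 mA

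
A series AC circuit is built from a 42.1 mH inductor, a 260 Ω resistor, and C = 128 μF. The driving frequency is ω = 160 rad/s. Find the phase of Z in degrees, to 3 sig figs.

X_L = ωL = 6.74 Ω
X_C = 1/(ωC) = 48.8 Ω
Net reactance X = X_L − X_C = -42.1 Ω
Z = 260 − j42.1 Ω
|Z| = √(260² + 42.1²) = 263 Ω
∠Z = arctan(-42.1/260) = -9.20°

-9.20°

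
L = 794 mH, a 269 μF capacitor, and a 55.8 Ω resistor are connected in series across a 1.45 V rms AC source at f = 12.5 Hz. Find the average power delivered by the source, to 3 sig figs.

ω = 2πf = 78.54 rad/s
X_L = ωL = 62.4 Ω
X_C = 1/(ωC) = 47.3 Ω
Net reactance X = X_L − X_C = 15.0 Ω
Z = 55.8 + j15.0 Ω
|Z| = √(55.8² + 15.0²) = 57.8 Ω
∠Z = arctan(15.0/55.8) = 15.1°
I = V/|Z| = 25.1 mA
P = VI cos φ = 1.45 × 0.0251 × cos(15.1°) = 35.1 mW

35.1 mW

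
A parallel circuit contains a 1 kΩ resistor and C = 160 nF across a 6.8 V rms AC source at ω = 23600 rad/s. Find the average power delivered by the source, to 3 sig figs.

X_C = 1/(ωC) = 265 Ω
Parallel: admittances add. Y = 1/R + jωC
Y = (0.00100 + j0.00378) S
|Y| = 0.00391 S → |Z| = 1/|Y| = 256 Ω, ∠Z = −∠Y = -75.2°
I = V/|Z| = 26.6 mA
P = VI cos φ = 6.8 × 0.0266 × cos(-75.2°) = 46.2 mW

46.2 mW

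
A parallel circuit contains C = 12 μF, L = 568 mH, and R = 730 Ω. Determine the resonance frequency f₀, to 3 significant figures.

ω₀ = 1/√(LC) = 1/√(0.568 × 1.2e-05) = 383.0 rad/s
f₀ = ω₀/(2π) = 61.0 Hz

61.0 Hz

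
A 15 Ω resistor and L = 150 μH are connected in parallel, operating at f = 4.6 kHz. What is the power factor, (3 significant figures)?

ω = 2πf = 28900 rad/s
X_L = ωL = 4.34 Ω
Parallel: admittances add. Y = 1/R + 1/(jωL)
Y = (0.0667 − j0.231) S
|Y| = 0.240 S → |Z| = 1/|Y| = 4.16 Ω, ∠Z = −∠Y = 73.9°
cos φ = cos(73.9°) = 0.278

0.278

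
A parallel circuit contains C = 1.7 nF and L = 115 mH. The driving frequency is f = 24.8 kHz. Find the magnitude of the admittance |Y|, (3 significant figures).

209 μS

ω = 2πf = 155800 rad/s
X_L = ωL = 17900 Ω
X_C = 1/(ωC) = 3780 Ω
Parallel: admittances add. Y = 1/(jωL) + jωC
Y = (0 + j0.000209) S
|Y| = 0.000209 S → |Z| = 1/|Y| = 4780 Ω, ∠Z = −∠Y = -90.0°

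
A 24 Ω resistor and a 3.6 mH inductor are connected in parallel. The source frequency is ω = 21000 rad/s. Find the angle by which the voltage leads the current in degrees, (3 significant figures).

17.6°

X_L = ωL = 75.6 Ω
Parallel: admittances add. Y = 1/R + 1/(jωL)
Y = (0.0417 − j0.0132) S
|Y| = 0.0437 S → |Z| = 1/|Y| = 22.9 Ω, ∠Z = −∠Y = 17.6°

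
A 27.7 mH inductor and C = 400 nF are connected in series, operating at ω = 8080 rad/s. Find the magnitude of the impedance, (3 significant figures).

X_L = ωL = 224 Ω
X_C = 1/(ωC) = 309 Ω
Net reactance X = X_L − X_C = -85.6 Ω
Z = − j85.6 Ω
|Z| = √(0² + 85.6²) = 85.6 Ω

85.6 Ω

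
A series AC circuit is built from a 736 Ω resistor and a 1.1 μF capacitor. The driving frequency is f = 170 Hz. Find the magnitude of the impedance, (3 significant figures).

ω = 2πf = 1068 rad/s
X_C = 1/(ωC) = 851 Ω
Z = 736 − j851 Ω
|Z| = √(736² + 851²) = 1130 Ω

1130 Ω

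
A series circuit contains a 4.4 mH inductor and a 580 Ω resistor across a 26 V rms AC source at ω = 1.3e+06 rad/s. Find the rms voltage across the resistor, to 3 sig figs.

X_L = ωL = 5720 Ω
Z = 580 + j5720 Ω
|Z| = √(580² + 5720²) = 5750 Ω
I = V/|Z| = 4.52 mA
V_R = I·|Z_R| = 0.00452 × 580 = 2.62 V

2.62 V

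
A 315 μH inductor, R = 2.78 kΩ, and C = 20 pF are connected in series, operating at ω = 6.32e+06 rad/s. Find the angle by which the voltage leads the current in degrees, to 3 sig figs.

X_L = ωL = 1990 Ω
X_C = 1/(ωC) = 7910 Ω
Net reactance X = X_L − X_C = -5920 Ω
Z = 2780 − j5920 Ω
|Z| = √(2780² + 5920²) = 6540 Ω
∠Z = arctan(-5920/2780) = -64.8°

-64.8°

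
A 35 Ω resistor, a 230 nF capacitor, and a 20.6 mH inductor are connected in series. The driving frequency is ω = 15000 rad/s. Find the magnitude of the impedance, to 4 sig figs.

39.89 Ω

X_L = ωL = 309.0 Ω
X_C = 1/(ωC) = 289.9 Ω
Net reactance X = X_L − X_C = 19.14 Ω
Z = 35.00 + j19.14 Ω
|Z| = √(35.00² + 19.14²) = 39.89 Ω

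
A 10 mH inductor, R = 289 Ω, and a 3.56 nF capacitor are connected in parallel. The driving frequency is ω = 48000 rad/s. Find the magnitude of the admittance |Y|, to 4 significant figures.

3.954 mS

X_L = ωL = 480.0 Ω
X_C = 1/(ωC) = 5852 Ω
Parallel: admittances add. Y = 1/R + 1/(jωL) + jωC
Y = (0.003460 − j0.001912) S
|Y| = 0.003954 S → |Z| = 1/|Y| = 252.9 Ω, ∠Z = −∠Y = 28.93°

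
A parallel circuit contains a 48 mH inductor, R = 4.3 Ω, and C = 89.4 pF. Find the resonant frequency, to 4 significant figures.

76.83 kHz

ω₀ = 1/√(LC) = 1/√(0.048 × 8.94e-11) = 482700 rad/s
f₀ = ω₀/(2π) = 76.83 kHz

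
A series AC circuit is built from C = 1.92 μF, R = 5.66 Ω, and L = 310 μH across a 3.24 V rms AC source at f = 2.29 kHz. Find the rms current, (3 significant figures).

101 mA

ω = 2πf = 14390 rad/s
X_L = ωL = 4.46 Ω
X_C = 1/(ωC) = 36.2 Ω
Net reactance X = X_L − X_C = -31.7 Ω
Z = 5.66 − j31.7 Ω
|Z| = √(5.66² + 31.7²) = 32.2 Ω
I = V/|Z| = 3.24/32.2 = 101 mA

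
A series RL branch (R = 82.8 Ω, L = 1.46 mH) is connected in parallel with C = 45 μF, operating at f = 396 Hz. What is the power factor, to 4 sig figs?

ω = 2πf = 2488 rad/s
X_L = ωL = 3.633 Ω
X_C = 1/(ωC) = 8.931 Ω
Branch 1 (R+jX_L): Z₁ = 82.80 + j3.633 Ω, |Z₁| = 82.88 Ω
Branch 2 (−jX_C): Z₂ = −j8.931 Ω
Parallel: Z = Z₁Z₂/(Z₁+Z₂), |Z| = 8.922 Ω, ∠Z = -83.83°
cos φ = cos(-83.83°) = 0.1075

0.1075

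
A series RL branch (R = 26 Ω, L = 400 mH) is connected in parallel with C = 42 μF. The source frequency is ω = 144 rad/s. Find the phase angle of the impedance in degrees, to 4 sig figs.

X_L = ωL = 57.60 Ω
X_C = 1/(ωC) = 165.3 Ω
Branch 1 (R+jX_L): Z₁ = 26.00 + j57.60 Ω, |Z₁| = 63.20 Ω
Branch 2 (−jX_C): Z₂ = −j165.3 Ω
Parallel: Z = Z₁Z₂/(Z₁+Z₂), |Z| = 94.27 Ω, ∠Z = 52.14°

52.14°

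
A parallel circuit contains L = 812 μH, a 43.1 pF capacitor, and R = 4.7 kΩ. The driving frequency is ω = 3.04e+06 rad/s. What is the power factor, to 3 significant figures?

0.613

X_L = ωL = 2470 Ω
X_C = 1/(ωC) = 7630 Ω
Parallel: admittances add. Y = 1/R + 1/(jωL) + jωC
Y = (0.000213 − j0.000274) S
|Y| = 0.000347 S → |Z| = 1/|Y| = 2880 Ω, ∠Z = −∠Y = 52.2°
cos φ = cos(52.2°) = 0.613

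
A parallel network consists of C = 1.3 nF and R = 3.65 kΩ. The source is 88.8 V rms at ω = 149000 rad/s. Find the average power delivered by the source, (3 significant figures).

X_C = 1/(ωC) = 5160 Ω
Parallel: admittances add. Y = 1/R + jωC
Y = (0.000274 + j0.000194) S
|Y| = 0.000336 S → |Z| = 1/|Y| = 2980 Ω, ∠Z = −∠Y = -35.3°
I = V/|Z| = 29.8 mA
P = VI cos φ = 88.8 × 0.0298 × cos(-35.3°) = 2.16 W

2.16 W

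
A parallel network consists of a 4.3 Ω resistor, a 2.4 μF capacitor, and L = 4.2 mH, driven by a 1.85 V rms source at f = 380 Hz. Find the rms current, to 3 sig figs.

464 mA

ω = 2πf = 2388 rad/s
X_L = ωL = 10.0 Ω
X_C = 1/(ωC) = 175 Ω
Parallel: admittances add. Y = 1/R + 1/(jωL) + jωC
Y = (0.233 − j0.0940) S
|Y| = 0.251 S → |Z| = 1/|Y| = 3.99 Ω, ∠Z = −∠Y = 22.0°
I = V/|Z| = 1.85/3.99 = 464 mA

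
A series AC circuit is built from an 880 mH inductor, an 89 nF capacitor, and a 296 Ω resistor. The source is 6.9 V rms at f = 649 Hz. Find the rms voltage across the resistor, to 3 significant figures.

ω = 2πf = 4078 rad/s
X_L = ωL = 3590 Ω
X_C = 1/(ωC) = 2760 Ω
Net reactance X = X_L − X_C = 833 Ω
Z = 296 + j833 Ω
|Z| = √(296² + 833²) = 884 Ω
I = V/|Z| = 7.80 mA
V_R = I·|Z_R| = 0.00780 × 296 = 2.31 V

2.31 V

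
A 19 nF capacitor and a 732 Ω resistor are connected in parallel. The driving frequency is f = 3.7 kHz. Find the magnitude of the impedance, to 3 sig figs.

696 Ω

ω = 2πf = 23250 rad/s
X_C = 1/(ωC) = 2260 Ω
Parallel: admittances add. Y = 1/R + jωC
Y = (0.00137 + j0.000442) S
|Y| = 0.00144 S → |Z| = 1/|Y| = 696 Ω, ∠Z = −∠Y = -17.9°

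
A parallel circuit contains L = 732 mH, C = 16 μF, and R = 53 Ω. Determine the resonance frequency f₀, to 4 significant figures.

ω₀ = 1/√(LC) = 1/√(0.732 × 1.6e-05) = 292.2 rad/s
f₀ = ω₀/(2π) = 46.51 Hz

46.51 Hz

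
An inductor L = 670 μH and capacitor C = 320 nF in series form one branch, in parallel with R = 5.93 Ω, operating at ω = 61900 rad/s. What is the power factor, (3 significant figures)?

0.835

X_L = ωL = 41.5 Ω
X_C = 1/(ωC) = 50.5 Ω
Branch 1: Z₁ = R = 5.93 Ω
Branch 2 (series LC): Z₂ = j(X_L − X_C) = −j9.01 Ω
Parallel: Z = Z₁Z₂/(Z₁+Z₂), |Z| = 4.95 Ω, ∠Z = -33.3°
cos φ = cos(-33.3°) = 0.835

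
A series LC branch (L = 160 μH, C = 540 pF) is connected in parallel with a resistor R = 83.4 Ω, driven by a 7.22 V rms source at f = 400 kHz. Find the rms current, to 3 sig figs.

ω = 2πf = 2.513e+06 rad/s
X_L = ωL = 402 Ω
X_C = 1/(ωC) = 737 Ω
Branch 1: Z₁ = R = 83.4 Ω
Branch 2 (series LC): Z₂ = j(X_L − X_C) = −j335 Ω
Parallel: Z = Z₁Z₂/(Z₁+Z₂), |Z| = 80.9 Ω, ∠Z = -14.0°
I = V/|Z| = 7.22/80.9 = 89.2 mA

89.2 mA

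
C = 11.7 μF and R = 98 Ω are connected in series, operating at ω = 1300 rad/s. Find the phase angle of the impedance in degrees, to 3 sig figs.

-33.9°

X_C = 1/(ωC) = 65.7 Ω
Z = 98.0 − j65.7 Ω
|Z| = √(98.0² + 65.7²) = 118 Ω
∠Z = arctan(-65.7/98.0) = -33.9°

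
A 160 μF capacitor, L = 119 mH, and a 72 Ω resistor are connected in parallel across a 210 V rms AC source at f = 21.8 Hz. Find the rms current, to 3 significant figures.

ω = 2πf = 137.0 rad/s
X_L = ωL = 16.3 Ω
X_C = 1/(ωC) = 45.6 Ω
Parallel: admittances add. Y = 1/R + 1/(jωL) + jωC
Y = (0.0139 − j0.0394) S
|Y| = 0.0418 S → |Z| = 1/|Y| = 23.9 Ω, ∠Z = −∠Y = 70.6°
I = V/|Z| = 210/23.9 = 8.78 A

8.78 A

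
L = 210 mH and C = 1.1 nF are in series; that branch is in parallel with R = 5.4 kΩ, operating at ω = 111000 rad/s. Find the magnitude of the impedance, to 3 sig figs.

5090 Ω

X_L = ωL = 23300 Ω
X_C = 1/(ωC) = 8190 Ω
Branch 1: Z₁ = R = 5400 Ω
Branch 2 (series LC): Z₂ = j(X_L − X_C) = j15100 Ω
Parallel: Z = Z₁Z₂/(Z₁+Z₂), |Z| = 5090 Ω, ∠Z = 19.7°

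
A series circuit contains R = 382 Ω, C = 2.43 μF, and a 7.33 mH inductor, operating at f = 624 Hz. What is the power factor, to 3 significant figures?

ω = 2πf = 3921 rad/s
X_L = ωL = 28.7 Ω
X_C = 1/(ωC) = 105 Ω
Net reactance X = X_L − X_C = -76.2 Ω
Z = 382 − j76.2 Ω
|Z| = √(382² + 76.2²) = 390 Ω
∠Z = arctan(-76.2/382) = -11.3°
cos φ = cos(-11.3°) = 0.981

0.981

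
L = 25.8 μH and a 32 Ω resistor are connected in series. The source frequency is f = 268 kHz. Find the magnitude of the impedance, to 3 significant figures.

54.0 Ω

ω = 2πf = 1.684e+06 rad/s
X_L = ωL = 43.4 Ω
Z = 32.0 + j43.4 Ω
|Z| = √(32.0² + 43.4²) = 54.0 Ω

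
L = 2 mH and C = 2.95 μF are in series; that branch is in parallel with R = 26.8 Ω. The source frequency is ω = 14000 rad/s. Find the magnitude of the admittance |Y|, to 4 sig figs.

X_L = ωL = 28.00 Ω
X_C = 1/(ωC) = 24.21 Ω
Branch 1: Z₁ = R = 26.80 Ω
Branch 2 (series LC): Z₂ = j(X_L − X_C) = j3.787 Ω
Parallel: Z = Z₁Z₂/(Z₁+Z₂), |Z| = 3.750 Ω, ∠Z = 81.96°
|Y| = 1/|Z| = 266.7 mS

266.7 mS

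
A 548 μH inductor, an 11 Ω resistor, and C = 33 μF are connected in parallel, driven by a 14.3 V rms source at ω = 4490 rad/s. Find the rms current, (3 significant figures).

X_L = ωL = 2.46 Ω
X_C = 1/(ωC) = 6.75 Ω
Parallel: admittances add. Y = 1/R + 1/(jωL) + jωC
Y = (0.0909 − j0.258) S
|Y| = 0.274 S → |Z| = 1/|Y| = 3.65 Ω, ∠Z = −∠Y = 70.6°
I = V/|Z| = 14.3/3.65 = 3.92 A

3.92 A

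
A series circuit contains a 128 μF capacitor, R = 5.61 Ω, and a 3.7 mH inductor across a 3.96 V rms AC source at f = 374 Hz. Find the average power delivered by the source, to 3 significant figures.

1.46 W

ω = 2πf = 2350 rad/s
X_L = ωL = 8.69 Ω
X_C = 1/(ωC) = 3.32 Ω
Net reactance X = X_L − X_C = 5.37 Ω
Z = 5.61 + j5.37 Ω
|Z| = √(5.61² + 5.37²) = 7.77 Ω
∠Z = arctan(5.37/5.61) = 43.7°
I = V/|Z| = 510 mA
P = VI cos φ = 3.96 × 0.510 × cos(43.7°) = 1.46 W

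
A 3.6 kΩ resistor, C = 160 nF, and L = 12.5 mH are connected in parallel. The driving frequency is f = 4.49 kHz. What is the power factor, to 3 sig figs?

0.163

ω = 2πf = 28210 rad/s
X_L = ωL = 353 Ω
X_C = 1/(ωC) = 222 Ω
Parallel: admittances add. Y = 1/R + 1/(jωL) + jωC
Y = (0.000278 + j0.00168) S
|Y| = 0.00170 S → |Z| = 1/|Y| = 588 Ω, ∠Z = −∠Y = -80.6°
cos φ = cos(-80.6°) = 0.163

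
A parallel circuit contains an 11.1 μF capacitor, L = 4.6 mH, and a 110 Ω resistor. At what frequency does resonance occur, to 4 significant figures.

704.3 Hz

ω₀ = 1/√(LC) = 1/√(0.0046 × 1.11e-05) = 4425 rad/s
f₀ = ω₀/(2π) = 704.3 Hz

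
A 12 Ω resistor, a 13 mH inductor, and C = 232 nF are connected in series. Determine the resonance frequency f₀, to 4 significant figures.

ω₀ = 1/√(LC) = 1/√(0.013 × 2.32e-07) = 18210 rad/s
f₀ = ω₀/(2π) = 2.898 kHz

2.898 kHz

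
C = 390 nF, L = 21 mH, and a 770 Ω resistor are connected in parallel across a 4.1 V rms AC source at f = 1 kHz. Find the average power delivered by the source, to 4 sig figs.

ω = 2πf = 6283 rad/s
X_L = ωL = 131.9 Ω
X_C = 1/(ωC) = 408.1 Ω
Parallel: admittances add. Y = 1/R + 1/(jωL) + jωC
Y = (0.001299 − j0.005128) S
|Y| = 0.005290 S → |Z| = 1/|Y| = 189.0 Ω, ∠Z = −∠Y = 75.79°
I = V/|Z| = 21.69 mA
P = VI cos φ = 4.1 × 0.02169 × cos(75.79°) = 21.83 mW

21.83 mW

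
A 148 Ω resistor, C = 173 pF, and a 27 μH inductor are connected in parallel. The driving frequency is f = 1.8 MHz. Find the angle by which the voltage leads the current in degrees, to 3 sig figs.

ω = 2πf = 1.131e+07 rad/s
X_L = ωL = 305 Ω
X_C = 1/(ωC) = 511 Ω
Parallel: admittances add. Y = 1/R + 1/(jωL) + jωC
Y = (0.00676 − j0.00132) S
|Y| = 0.00688 S → |Z| = 1/|Y| = 145 Ω, ∠Z = −∠Y = 11.0°

11.0°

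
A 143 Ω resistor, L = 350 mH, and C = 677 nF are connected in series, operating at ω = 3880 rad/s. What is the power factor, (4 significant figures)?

X_L = ωL = 1358 Ω
X_C = 1/(ωC) = 380.7 Ω
Net reactance X = X_L − X_C = 977.3 Ω
Z = 143.0 + j977.3 Ω
|Z| = √(143.0² + 977.3²) = 987.7 Ω
∠Z = arctan(977.3/143.0) = 81.68°
cos φ = cos(81.68°) = 0.1448

0.1448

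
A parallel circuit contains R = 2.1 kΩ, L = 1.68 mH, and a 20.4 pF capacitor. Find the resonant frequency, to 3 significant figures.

860 kHz

ω₀ = 1/√(LC) = 1/√(0.00168 × 2.04e-11) = 5.402e+06 rad/s
f₀ = ω₀/(2π) = 860 kHz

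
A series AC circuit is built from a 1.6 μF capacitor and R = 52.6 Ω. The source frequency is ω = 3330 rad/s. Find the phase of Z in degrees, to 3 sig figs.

-74.3°

X_C = 1/(ωC) = 188 Ω
Z = 52.6 − j188 Ω
|Z| = √(52.6² + 188²) = 195 Ω
∠Z = arctan(-188/52.6) = -74.3°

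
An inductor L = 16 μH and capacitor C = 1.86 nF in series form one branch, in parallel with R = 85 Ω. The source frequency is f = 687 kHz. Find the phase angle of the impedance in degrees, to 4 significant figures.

-56.86°

ω = 2πf = 4.317e+06 rad/s
X_L = ωL = 69.06 Ω
X_C = 1/(ωC) = 124.6 Ω
Branch 1: Z₁ = R = 85.00 Ω
Branch 2 (series LC): Z₂ = j(X_L − X_C) = −j55.49 Ω
Parallel: Z = Z₁Z₂/(Z₁+Z₂), |Z| = 46.46 Ω, ∠Z = -56.86°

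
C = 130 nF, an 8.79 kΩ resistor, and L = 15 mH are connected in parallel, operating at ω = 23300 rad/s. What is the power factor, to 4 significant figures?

0.5612

X_L = ωL = 349.5 Ω
X_C = 1/(ωC) = 330.1 Ω
Parallel: admittances add. Y = 1/R + 1/(jωL) + jωC
Y = (0.0001138 + j0.0001678) S
|Y| = 0.0002027 S → |Z| = 1/|Y| = 4933 Ω, ∠Z = −∠Y = -55.86°
cos φ = cos(-55.86°) = 0.5612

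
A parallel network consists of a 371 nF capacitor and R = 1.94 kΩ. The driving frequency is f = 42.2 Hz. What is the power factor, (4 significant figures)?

0.9823

ω = 2πf = 265.2 rad/s
X_C = 1/(ωC) = 10170 Ω
Parallel: admittances add. Y = 1/R + jωC
Y = (0.0005155 + j9.837e-05) S
|Y| = 0.0005248 S → |Z| = 1/|Y| = 1906 Ω, ∠Z = −∠Y = -10.80°
cos φ = cos(-10.80°) = 0.9823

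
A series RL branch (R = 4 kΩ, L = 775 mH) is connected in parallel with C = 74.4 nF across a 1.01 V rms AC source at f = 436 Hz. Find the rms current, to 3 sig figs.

ω = 2πf = 2739 rad/s
X_L = ωL = 2120 Ω
X_C = 1/(ωC) = 4910 Ω
Branch 1 (R+jX_L): Z₁ = 4000 + j2120 Ω, |Z₁| = 4530 Ω
Branch 2 (−jX_C): Z₂ = −j4910 Ω
Parallel: Z = Z₁Z₂/(Z₁+Z₂), |Z| = 4560 Ω, ∠Z = -27.2°
I = V/|Z| = 1.01/4560 = 222 μA

222 μA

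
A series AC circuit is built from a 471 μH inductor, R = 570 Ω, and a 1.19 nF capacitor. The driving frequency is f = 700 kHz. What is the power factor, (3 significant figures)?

ω = 2πf = 4.398e+06 rad/s
X_L = ωL = 2070 Ω
X_C = 1/(ωC) = 191 Ω
Net reactance X = X_L − X_C = 1880 Ω
Z = 570 + j1880 Ω
|Z| = √(570² + 1880²) = 1960 Ω
∠Z = arctan(1880/570) = 73.1°
cos φ = cos(73.1°) = 0.290

0.290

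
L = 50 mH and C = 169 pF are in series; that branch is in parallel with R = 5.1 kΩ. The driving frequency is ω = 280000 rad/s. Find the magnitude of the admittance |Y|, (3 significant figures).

X_L = ωL = 14000 Ω
X_C = 1/(ωC) = 21100 Ω
Branch 1: Z₁ = R = 5100 Ω
Branch 2 (series LC): Z₂ = j(X_L − X_C) = −j7130 Ω
Parallel: Z = Z₁Z₂/(Z₁+Z₂), |Z| = 4150 Ω, ∠Z = -35.6°
|Y| = 1/|Z| = 241 μS

241 μS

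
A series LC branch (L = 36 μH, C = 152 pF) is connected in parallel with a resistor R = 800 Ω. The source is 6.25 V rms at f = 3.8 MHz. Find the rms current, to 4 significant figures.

ω = 2πf = 2.388e+07 rad/s
X_L = ωL = 859.5 Ω
X_C = 1/(ωC) = 275.5 Ω
Branch 1: Z₁ = R = 800.0 Ω
Branch 2 (series LC): Z₂ = j(X_L − X_C) = j584.0 Ω
Parallel: Z = Z₁Z₂/(Z₁+Z₂), |Z| = 471.7 Ω, ∠Z = 53.87°
I = V/|Z| = 6.25/471.7 = 13.25 mA

13.25 mA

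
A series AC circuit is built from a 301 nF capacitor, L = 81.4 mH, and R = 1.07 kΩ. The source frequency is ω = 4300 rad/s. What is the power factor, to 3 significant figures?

0.930

X_L = ωL = 350 Ω
X_C = 1/(ωC) = 773 Ω
Net reactance X = X_L − X_C = -423 Ω
Z = 1070 − j423 Ω
|Z| = √(1070² + 423²) = 1150 Ω
∠Z = arctan(-423/1070) = -21.6°
cos φ = cos(-21.6°) = 0.930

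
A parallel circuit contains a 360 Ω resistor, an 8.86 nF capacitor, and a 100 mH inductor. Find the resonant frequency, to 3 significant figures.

ω₀ = 1/√(LC) = 1/√(0.1 × 8.86e-09) = 33600 rad/s
f₀ = ω₀/(2π) = 5.35 kHz

5.35 kHz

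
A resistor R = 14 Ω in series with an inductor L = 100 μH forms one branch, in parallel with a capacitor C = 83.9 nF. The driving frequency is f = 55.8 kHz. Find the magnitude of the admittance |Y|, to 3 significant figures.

ω = 2πf = 350600 rad/s
X_L = ωL = 35.1 Ω
X_C = 1/(ωC) = 34.0 Ω
Branch 1 (R+jX_L): Z₁ = 14.0 + j35.1 Ω, |Z₁| = 37.8 Ω
Branch 2 (−jX_C): Z₂ = −j34.0 Ω
Parallel: Z = Z₁Z₂/(Z₁+Z₂), |Z| = 91.4 Ω, ∠Z = -26.1°
|Y| = 1/|Z| = 10.9 mS

10.9 mS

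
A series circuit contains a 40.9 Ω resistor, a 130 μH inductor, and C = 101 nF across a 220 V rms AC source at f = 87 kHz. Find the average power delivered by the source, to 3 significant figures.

442 W

ω = 2πf = 546600 rad/s
X_L = ωL = 71.1 Ω
X_C = 1/(ωC) = 18.1 Ω
Net reactance X = X_L − X_C = 53.0 Ω
Z = 40.9 + j53.0 Ω
|Z| = √(40.9² + 53.0²) = 66.9 Ω
∠Z = arctan(53.0/40.9) = 52.3°
I = V/|Z| = 3.29 A
P = VI cos φ = 220 × 3.29 × cos(52.3°) = 442 W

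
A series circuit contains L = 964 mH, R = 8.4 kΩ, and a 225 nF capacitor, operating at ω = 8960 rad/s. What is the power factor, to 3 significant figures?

0.718

X_L = ωL = 8640 Ω
X_C = 1/(ωC) = 496 Ω
Net reactance X = X_L − X_C = 8140 Ω
Z = 8400 + j8140 Ω
|Z| = √(8400² + 8140²) = 11700 Ω
∠Z = arctan(8140/8400) = 44.1°
cos φ = cos(44.1°) = 0.718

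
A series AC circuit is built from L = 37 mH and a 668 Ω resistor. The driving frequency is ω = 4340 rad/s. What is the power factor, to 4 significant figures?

0.9723

X_L = ωL = 160.6 Ω
Z = 668.0 + j160.6 Ω
|Z| = √(668.0² + 160.6²) = 687.0 Ω
∠Z = arctan(160.6/668.0) = 13.52°
cos φ = cos(13.52°) = 0.9723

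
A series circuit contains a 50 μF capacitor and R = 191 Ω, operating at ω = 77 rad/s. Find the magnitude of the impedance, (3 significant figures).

X_C = 1/(ωC) = 260 Ω
Z = 191 − j260 Ω
|Z| = √(191² + 260²) = 322 Ω

322 Ω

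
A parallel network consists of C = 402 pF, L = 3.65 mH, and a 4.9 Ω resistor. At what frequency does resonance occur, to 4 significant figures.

ω₀ = 1/√(LC) = 1/√(0.00365 × 4.02e-10) = 825500 rad/s
f₀ = ω₀/(2π) = 131.4 kHz

131.4 kHz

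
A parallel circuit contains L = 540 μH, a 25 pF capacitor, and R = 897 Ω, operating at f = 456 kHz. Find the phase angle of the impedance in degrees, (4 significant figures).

27.27°

ω = 2πf = 2.865e+06 rad/s
X_L = ωL = 1547 Ω
X_C = 1/(ωC) = 13960 Ω
Parallel: admittances add. Y = 1/R + 1/(jωL) + jωC
Y = (0.001115 − j0.0005747) S
|Y| = 0.001254 S → |Z| = 1/|Y| = 797.3 Ω, ∠Z = −∠Y = 27.27°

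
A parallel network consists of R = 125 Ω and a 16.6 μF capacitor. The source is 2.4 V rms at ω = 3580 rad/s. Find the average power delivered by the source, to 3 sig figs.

46.1 mW

X_C = 1/(ωC) = 16.8 Ω
Parallel: admittances add. Y = 1/R + jωC
Y = (0.00800 + j0.0594) S
|Y| = 0.0600 S → |Z| = 1/|Y| = 16.7 Ω, ∠Z = −∠Y = -82.3°
I = V/|Z| = 144 mA
P = VI cos φ = 2.4 × 0.144 × cos(-82.3°) = 46.1 mW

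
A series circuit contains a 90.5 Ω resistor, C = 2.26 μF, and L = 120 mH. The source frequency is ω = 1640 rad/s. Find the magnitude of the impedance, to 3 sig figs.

116 Ω

X_L = ωL = 197 Ω
X_C = 1/(ωC) = 270 Ω
Net reactance X = X_L − X_C = -73.0 Ω
Z = 90.5 − j73.0 Ω
|Z| = √(90.5² + 73.0²) = 116 Ω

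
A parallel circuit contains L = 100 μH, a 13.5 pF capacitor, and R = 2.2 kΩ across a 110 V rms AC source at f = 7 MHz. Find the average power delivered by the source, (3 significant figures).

ω = 2πf = 4.398e+07 rad/s
X_L = ωL = 4400 Ω
X_C = 1/(ωC) = 1680 Ω
Parallel: admittances add. Y = 1/R + 1/(jωL) + jωC
Y = (0.000455 + j0.000366) S
|Y| = 0.000584 S → |Z| = 1/|Y| = 1710 Ω, ∠Z = −∠Y = -38.9°
I = V/|Z| = 64.2 mA
P = VI cos φ = 110 × 0.0642 × cos(-38.9°) = 5.50 W

5.50 W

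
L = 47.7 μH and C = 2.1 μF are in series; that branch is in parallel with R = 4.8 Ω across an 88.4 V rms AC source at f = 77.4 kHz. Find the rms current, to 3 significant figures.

18.8 A

ω = 2πf = 486300 rad/s
X_L = ωL = 23.2 Ω
X_C = 1/(ωC) = 0.979 Ω
Branch 1: Z₁ = R = 4.80 Ω
Branch 2 (series LC): Z₂ = j(X_L − X_C) = j22.2 Ω
Parallel: Z = Z₁Z₂/(Z₁+Z₂), |Z| = 4.69 Ω, ∠Z = 12.2°
I = V/|Z| = 88.4/4.69 = 18.8 A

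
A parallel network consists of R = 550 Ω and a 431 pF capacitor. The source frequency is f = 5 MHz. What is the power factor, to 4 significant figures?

ω = 2πf = 3.142e+07 rad/s
X_C = 1/(ωC) = 73.85 Ω
Parallel: admittances add. Y = 1/R + jωC
Y = (0.001818 + j0.01354) S
|Y| = 0.01366 S → |Z| = 1/|Y| = 73.20 Ω, ∠Z = −∠Y = -82.35°
cos φ = cos(-82.35°) = 0.1331

0.1331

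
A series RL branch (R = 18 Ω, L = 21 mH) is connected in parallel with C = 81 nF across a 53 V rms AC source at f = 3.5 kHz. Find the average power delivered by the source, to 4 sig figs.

236.7 mW

ω = 2πf = 21990 rad/s
X_L = ωL = 461.8 Ω
X_C = 1/(ωC) = 561.4 Ω
Branch 1 (R+jX_L): Z₁ = 18.00 + j461.8 Ω, |Z₁| = 462.2 Ω
Branch 2 (−jX_C): Z₂ = −j561.4 Ω
Parallel: Z = Z₁Z₂/(Z₁+Z₂), |Z| = 2564 Ω, ∠Z = 77.52°
I = V/|Z| = 20.67 mA
P = VI cos φ = 53 × 0.02067 × cos(77.52°) = 236.7 mW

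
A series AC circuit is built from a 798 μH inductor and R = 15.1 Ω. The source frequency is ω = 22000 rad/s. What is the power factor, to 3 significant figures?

X_L = ωL = 17.6 Ω
Z = 15.1 + j17.6 Ω
|Z| = √(15.1² + 17.6²) = 23.2 Ω
∠Z = arctan(17.6/15.1) = 49.3°
cos φ = cos(49.3°) = 0.652

0.652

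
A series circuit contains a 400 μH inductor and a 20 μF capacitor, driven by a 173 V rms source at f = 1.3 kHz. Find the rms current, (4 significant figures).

ω = 2πf = 8168 rad/s
X_L = ωL = 3.267 Ω
X_C = 1/(ωC) = 6.121 Ω
Net reactance X = X_L − X_C = -2.854 Ω
Z = − j2.854 Ω
|Z| = √(0² + 2.854²) = 2.854 Ω
I = V/|Z| = 173/2.854 = 60.61 A

60.61 A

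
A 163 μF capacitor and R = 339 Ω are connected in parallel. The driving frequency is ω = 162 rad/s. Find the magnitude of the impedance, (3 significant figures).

37.6 Ω

X_C = 1/(ωC) = 37.9 Ω
Parallel: admittances add. Y = 1/R + jωC
Y = (0.00295 + j0.0264) S
|Y| = 0.0266 S → |Z| = 1/|Y| = 37.6 Ω, ∠Z = −∠Y = -83.6°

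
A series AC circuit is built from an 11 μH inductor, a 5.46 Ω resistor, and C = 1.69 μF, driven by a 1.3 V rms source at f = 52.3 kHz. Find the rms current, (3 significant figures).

226 mA

ω = 2πf = 328600 rad/s
X_L = ωL = 3.61 Ω
X_C = 1/(ωC) = 1.80 Ω
Net reactance X = X_L − X_C = 1.81 Ω
Z = 5.46 + j1.81 Ω
|Z| = √(5.46² + 1.81²) = 5.75 Ω
I = V/|Z| = 1.3/5.75 = 226 mA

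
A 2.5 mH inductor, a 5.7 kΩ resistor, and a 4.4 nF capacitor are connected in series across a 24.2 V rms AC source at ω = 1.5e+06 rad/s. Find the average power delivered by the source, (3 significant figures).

73.5 mW

X_L = ωL = 3750 Ω
X_C = 1/(ωC) = 152 Ω
Net reactance X = X_L − X_C = 3600 Ω
Z = 5700 + j3600 Ω
|Z| = √(5700² + 3600²) = 6740 Ω
∠Z = arctan(3600/5700) = 32.3°
I = V/|Z| = 3.59 mA
P = VI cos φ = 24.2 × 0.00359 × cos(32.3°) = 73.5 mW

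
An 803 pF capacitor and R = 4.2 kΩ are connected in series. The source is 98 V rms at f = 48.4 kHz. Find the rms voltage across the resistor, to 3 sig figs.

70.2 V

ω = 2πf = 304100 rad/s
X_C = 1/(ωC) = 4100 Ω
Z = 4200 − j4100 Ω
|Z| = √(4200² + 4100²) = 5870 Ω
I = V/|Z| = 16.7 mA
V_R = I·|Z_R| = 0.0167 × 4200 = 70.2 V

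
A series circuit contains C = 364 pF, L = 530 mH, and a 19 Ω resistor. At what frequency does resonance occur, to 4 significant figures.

ω₀ = 1/√(LC) = 1/√(0.53 × 3.64e-10) = 72000 rad/s
f₀ = ω₀/(2π) = 11.46 kHz

11.46 kHz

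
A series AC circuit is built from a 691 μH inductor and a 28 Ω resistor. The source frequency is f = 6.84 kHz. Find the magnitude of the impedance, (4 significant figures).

ω = 2πf = 42980 rad/s
X_L = ωL = 29.70 Ω
Z = 28.00 + j29.70 Ω
|Z| = √(28.00² + 29.70²) = 40.82 Ω

40.82 Ω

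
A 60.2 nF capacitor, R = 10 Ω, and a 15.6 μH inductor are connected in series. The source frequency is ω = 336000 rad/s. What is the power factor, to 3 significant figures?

X_L = ωL = 5.24 Ω
X_C = 1/(ωC) = 49.4 Ω
Net reactance X = X_L − X_C = -44.2 Ω
Z = 10.0 − j44.2 Ω
|Z| = √(10.0² + 44.2²) = 45.3 Ω
∠Z = arctan(-44.2/10.0) = -77.3°
cos φ = cos(-77.3°) = 0.221

0.221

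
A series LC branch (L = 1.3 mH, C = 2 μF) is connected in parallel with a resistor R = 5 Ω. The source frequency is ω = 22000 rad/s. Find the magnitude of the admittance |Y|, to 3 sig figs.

X_L = ωL = 28.6 Ω
X_C = 1/(ωC) = 22.7 Ω
Branch 1: Z₁ = R = 5.00 Ω
Branch 2 (series LC): Z₂ = j(X_L − X_C) = j5.87 Ω
Parallel: Z = Z₁Z₂/(Z₁+Z₂), |Z| = 3.81 Ω, ∠Z = 40.4°
|Y| = 1/|Z| = 263 mS

263 mS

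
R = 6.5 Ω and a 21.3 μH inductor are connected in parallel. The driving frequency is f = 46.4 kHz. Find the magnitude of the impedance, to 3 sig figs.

ω = 2πf = 291500 rad/s
X_L = ωL = 6.21 Ω
Parallel: admittances add. Y = 1/R + 1/(jωL)
Y = (0.154 − j0.161) S
|Y| = 0.223 S → |Z| = 1/|Y| = 4.49 Ω, ∠Z = −∠Y = 46.3°

4.49 Ω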